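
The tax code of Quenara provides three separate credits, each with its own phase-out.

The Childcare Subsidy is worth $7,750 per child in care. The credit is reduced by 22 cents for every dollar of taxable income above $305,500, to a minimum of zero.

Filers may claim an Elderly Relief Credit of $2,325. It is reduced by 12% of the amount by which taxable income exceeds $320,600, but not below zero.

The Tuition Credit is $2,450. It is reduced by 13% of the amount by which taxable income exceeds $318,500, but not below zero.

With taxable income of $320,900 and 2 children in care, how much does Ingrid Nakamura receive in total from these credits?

$16,539

Childcare Subsidy: base = 2 × $7,750 = $15,500. 22% of the $15,400 excess over $305,500 is $3,388; credit = $15,500 − $3,388 = $12,112.
Elderly Relief Credit: 12% of the $300 excess over $320,600 is $36; credit = $2,325 − $36 = $2,289.
Tuition Credit: 13% of the $2,400 excess over $318,500 is $312; credit = $2,450 − $312 = $2,138.
Total: $12,112 + $2,289 + $2,138 = $16,539.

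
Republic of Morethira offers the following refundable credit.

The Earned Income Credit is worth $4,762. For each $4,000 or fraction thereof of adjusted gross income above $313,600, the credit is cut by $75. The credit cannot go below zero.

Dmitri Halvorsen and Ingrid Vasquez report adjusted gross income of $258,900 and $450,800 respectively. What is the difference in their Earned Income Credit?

$2,625

Dmitri ($258,900): Earned Income Credit: $258,900 is at or below the $313,600 threshold, so the full $4,762 applies.
Ingrid ($450,800): Earned Income Credit: income exceeds $313,600 by $137,200, which is 35 full-or-partial $4,000 increments; reduction = 35 × $75 = $2,625, leaving $2,137.
Difference: |$4,762 − $2,137| = $2,625.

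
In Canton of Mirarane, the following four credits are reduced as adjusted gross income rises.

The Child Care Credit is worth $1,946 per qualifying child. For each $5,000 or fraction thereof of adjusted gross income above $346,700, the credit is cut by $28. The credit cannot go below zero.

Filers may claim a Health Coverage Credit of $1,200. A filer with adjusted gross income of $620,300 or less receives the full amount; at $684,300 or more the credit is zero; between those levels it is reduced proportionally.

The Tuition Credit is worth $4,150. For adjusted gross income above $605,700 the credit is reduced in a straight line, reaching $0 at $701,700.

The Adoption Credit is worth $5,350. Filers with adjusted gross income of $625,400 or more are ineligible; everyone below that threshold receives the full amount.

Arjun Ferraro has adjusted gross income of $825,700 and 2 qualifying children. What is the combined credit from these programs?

Child Care Credit: base = 2 × $1,946 = $3,892. income exceeds $346,700 by $479,000, which is 96 full-or-partial $5,000 increments; reduction = 96 × $28 = $2,688, leaving $1,204.
Health Coverage Credit: $825,700 is at or above $684,300, so the credit is $0.
Tuition Credit: $825,700 is at or above $701,700, so the credit is $0.
Adoption Credit: $825,700 meets or exceeds the $625,400 cutoff, so the credit is $0.
Total: $1,204 + $0 + $0 + $0 = $1,204.

$1,204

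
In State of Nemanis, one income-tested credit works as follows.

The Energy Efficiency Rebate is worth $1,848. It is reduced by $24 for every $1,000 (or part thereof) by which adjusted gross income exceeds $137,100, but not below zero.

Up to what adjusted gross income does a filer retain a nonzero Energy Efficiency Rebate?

$213,100

After 76 increments the reduction is 76 × $24 = $1,824, leaving $24; one more increment wipes it out. Increment 76 ends at excess 76 × $1,000 = $76,000, so the highest qualifying income is $137,100 + $76,000 = $213,100.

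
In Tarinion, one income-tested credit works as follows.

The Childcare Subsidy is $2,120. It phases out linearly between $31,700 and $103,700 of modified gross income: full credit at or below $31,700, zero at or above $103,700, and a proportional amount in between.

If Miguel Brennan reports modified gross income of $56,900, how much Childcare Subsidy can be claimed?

Childcare Subsidy: $56,900 is $25,200 into a $72,000 phase-out range, leaving 46,800/72,000 of the credit: $2,120 × 46,800/72,000 = $1,378.

$1,378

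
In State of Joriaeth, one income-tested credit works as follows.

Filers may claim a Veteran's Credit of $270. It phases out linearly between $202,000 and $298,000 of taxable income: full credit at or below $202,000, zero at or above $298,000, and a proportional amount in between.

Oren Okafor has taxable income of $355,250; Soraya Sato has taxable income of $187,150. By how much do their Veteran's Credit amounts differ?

Oren ($355,250): Veteran's Credit: $355,250 is at or above $298,000, so the credit is $0.
Soraya ($187,150): Veteran's Credit: $187,150 is at or below the $202,000 threshold, so the full $270 applies.
Difference: |$0 − $270| = $270.

$270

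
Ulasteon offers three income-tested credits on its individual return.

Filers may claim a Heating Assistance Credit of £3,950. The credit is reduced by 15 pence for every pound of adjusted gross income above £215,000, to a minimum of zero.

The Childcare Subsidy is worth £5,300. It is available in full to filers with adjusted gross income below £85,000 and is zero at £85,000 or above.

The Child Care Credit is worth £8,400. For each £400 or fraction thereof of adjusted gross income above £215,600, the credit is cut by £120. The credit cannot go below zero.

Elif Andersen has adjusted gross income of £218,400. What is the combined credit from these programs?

£11,000

Heating Assistance Credit: 15% of the £3,400 excess over £215,000 is £510; credit = £3,950 − £510 = £3,440.
Childcare Subsidy: £218,400 meets or exceeds the £85,000 cutoff, so the credit is £0.
Child Care Credit: income exceeds £215,600 by £2,800, which is 7 full-or-partial £400 increments; reduction = 7 × £120 = £840, leaving £7,560.
Total: £3,440 + £0 + £7,560 = £11,000.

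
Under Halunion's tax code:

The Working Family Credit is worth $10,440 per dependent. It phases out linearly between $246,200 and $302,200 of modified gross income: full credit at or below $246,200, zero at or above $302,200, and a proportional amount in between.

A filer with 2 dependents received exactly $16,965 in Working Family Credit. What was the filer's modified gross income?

$256,700

Full credit = 2 × $10,440 = $20,880.
$16,965 is 16,965/20,880 of the full $20,880, so 3,915/20,880 of the $56,000 range has been used: income = $246,200 + $56,000 × 3,915/20,880 = $256,700.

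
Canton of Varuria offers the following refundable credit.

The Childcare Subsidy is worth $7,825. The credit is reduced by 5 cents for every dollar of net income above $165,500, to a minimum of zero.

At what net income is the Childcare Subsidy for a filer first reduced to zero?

$322,000

The credit falls by 5% of each dollar above $165,500, so it reaches zero when the excess is $7,825 / 5% = $156,500: income = $165,500 + $156,500 = $322,000.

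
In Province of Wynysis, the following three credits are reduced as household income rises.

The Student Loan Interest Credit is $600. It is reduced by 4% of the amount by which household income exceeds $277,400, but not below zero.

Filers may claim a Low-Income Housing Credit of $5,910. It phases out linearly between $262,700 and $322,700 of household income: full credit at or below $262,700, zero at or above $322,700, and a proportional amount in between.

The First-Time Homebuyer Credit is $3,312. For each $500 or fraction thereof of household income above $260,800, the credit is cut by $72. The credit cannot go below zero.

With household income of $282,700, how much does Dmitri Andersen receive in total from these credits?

$4,472

Student Loan Interest Credit: 4% of the $5,300 excess over $277,400 is $212; credit = $600 − $212 = $388.
Low-Income Housing Credit: $282,700 is $20,000 into a $60,000 phase-out range, leaving 40,000/60,000 of the credit: $5,910 × 40,000/60,000 = $3,940.
First-Time Homebuyer Credit: income exceeds $260,800 by $21,900, which is 44 full-or-partial $500 increments; reduction = 44 × $72 = $3,168, leaving $144.
Total: $388 + $3,940 + $144 = $4,472.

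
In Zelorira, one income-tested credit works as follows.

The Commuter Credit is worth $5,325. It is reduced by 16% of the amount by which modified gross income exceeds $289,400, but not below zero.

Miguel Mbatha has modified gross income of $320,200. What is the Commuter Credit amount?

Commuter Credit: 16% of the $30,800 excess over $289,400 is $4,928; credit = $5,325 − $4,928 = $397.

$397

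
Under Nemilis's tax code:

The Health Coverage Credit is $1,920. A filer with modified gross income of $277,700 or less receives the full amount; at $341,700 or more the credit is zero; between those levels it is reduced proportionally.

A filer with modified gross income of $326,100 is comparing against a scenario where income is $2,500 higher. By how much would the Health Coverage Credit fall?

At $326,100 — $326,100 is $48,400 into a $64,000 phase-out range, leaving 15,600/64,000 of the credit: $1,920 × 15,600/64,000 = $468.
At $328,600 — $328,600 is $50,900 into a $64,000 phase-out range, leaving 13,100/64,000 of the credit: $1,920 × 13,100/64,000 = $393.
Lost: $468 − $393 = $75.

$75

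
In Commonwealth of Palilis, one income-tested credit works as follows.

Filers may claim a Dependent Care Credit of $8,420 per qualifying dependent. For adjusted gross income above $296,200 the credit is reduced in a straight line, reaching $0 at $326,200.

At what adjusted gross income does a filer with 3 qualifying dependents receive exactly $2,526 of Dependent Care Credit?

$323,200

Full credit = 3 × $8,420 = $25,260.
$2,526 is 2,526/25,260 of the full $25,260, so 22,734/25,260 of the $30,000 range has been used: income = $296,200 + $30,000 × 22,734/25,260 = $323,200.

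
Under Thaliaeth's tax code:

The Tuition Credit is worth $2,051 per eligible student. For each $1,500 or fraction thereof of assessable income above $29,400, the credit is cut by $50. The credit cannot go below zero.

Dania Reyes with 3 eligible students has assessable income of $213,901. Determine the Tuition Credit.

Tuition Credit: base = 3 × $2,051 = $6,153. income exceeds $29,400 by $184,501 → 124 increments × $50 = $6,200 ≥ base, so the credit is $0.

$0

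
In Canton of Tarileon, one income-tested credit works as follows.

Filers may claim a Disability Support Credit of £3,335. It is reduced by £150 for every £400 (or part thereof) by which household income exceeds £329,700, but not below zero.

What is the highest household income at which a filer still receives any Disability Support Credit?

£338,500

After 22 increments the reduction is 22 × £150 = £3,300, leaving £35; one more increment wipes it out. Increment 22 ends at excess 22 × £400 = £8,800, so the highest qualifying income is £329,700 + £8,800 = £338,500.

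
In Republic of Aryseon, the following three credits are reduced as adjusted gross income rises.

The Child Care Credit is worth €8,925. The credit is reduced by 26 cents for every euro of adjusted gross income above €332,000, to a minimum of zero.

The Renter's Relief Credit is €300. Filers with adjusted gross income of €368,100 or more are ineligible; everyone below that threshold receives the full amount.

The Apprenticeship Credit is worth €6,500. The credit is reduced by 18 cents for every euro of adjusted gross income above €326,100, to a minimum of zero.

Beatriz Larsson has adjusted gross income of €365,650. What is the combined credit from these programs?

€476

Child Care Credit: 26% of the €33,650 excess over €332,000 is €8,749; credit = €8,925 − €8,749 = €176.
Renter's Relief Credit: €365,650 is below the €368,100 cutoff, so the full €300 applies.
Apprenticeship Credit: 18% of the €39,550 excess over €326,100 is €7,119 ≥ base, so the credit is €0.
Total: €176 + €300 + €0 = €476.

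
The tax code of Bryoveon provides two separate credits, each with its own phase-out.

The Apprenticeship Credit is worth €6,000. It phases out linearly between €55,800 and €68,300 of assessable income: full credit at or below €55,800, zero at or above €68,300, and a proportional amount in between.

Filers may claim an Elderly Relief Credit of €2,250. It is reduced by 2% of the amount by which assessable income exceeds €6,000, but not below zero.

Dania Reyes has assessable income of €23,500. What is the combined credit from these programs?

€7,900

Apprenticeship Credit: €23,500 is at or below the €55,800 threshold, so the full €6,000 applies.
Elderly Relief Credit: 2% of the €17,500 excess over €6,000 is €350; credit = €2,250 − €350 = €1,900.
Total: €6,000 + €1,900 = €7,900.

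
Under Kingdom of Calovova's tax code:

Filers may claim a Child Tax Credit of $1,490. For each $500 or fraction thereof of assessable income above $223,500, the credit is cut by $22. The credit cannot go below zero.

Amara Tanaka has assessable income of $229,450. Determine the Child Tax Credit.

$1,226

Child Tax Credit: income exceeds $223,500 by $5,950, which is 12 full-or-partial $500 increments; reduction = 12 × $22 = $264, leaving $1,226.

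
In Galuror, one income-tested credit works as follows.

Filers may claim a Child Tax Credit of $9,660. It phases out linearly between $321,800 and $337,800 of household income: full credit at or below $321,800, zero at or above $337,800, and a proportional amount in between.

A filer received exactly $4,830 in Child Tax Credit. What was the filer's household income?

$329,800

$4,830 is 4,830/9,660 of the full $9,660, so 4,830/9,660 of the $16,000 range has been used: income = $321,800 + $16,000 × 4,830/9,660 = $329,800.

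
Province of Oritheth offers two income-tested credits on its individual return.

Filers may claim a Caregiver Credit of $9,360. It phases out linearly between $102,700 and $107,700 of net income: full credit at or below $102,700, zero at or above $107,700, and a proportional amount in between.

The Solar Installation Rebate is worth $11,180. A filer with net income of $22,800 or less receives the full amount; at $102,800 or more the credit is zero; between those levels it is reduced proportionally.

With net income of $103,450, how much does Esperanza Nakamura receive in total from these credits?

$7,956

Caregiver Credit: $103,450 is $750 into a $5,000 phase-out range, leaving 4,250/5,000 of the credit: $9,360 × 4,250/5,000 = $7,956.
Solar Installation Rebate: $103,450 is at or above $102,800, so the credit is $0.
Total: $7,956 + $0 = $7,956.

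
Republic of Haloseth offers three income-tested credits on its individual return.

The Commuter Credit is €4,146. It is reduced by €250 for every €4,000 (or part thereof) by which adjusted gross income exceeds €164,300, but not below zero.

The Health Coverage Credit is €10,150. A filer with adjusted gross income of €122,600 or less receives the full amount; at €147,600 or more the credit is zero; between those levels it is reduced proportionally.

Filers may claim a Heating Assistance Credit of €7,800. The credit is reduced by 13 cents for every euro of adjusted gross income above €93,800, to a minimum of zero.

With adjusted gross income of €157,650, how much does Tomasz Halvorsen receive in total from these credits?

Commuter Credit: €157,650 is at or below the €164,300 threshold, so the full €4,146 applies.
Health Coverage Credit: €157,650 is at or above €147,600, so the credit is €0.
Heating Assistance Credit: 13% of the €63,850 excess over €93,800 is €8,300.50 ≥ base, so the credit is €0.
Total: €4,146 + €0 + €0 = €4,146.

€4,146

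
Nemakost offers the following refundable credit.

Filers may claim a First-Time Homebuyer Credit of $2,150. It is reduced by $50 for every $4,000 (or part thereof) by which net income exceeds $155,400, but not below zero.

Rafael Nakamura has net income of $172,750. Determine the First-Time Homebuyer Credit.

$1,900

First-Time Homebuyer Credit: income exceeds $155,400 by $17,350, which is 5 full-or-partial $4,000 increments; reduction = 5 × $50 = $250, leaving $1,900.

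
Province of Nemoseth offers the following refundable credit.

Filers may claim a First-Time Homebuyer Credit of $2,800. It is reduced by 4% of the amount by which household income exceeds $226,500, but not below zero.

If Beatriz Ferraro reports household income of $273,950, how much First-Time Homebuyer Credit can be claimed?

$902

First-Time Homebuyer Credit: 4% of the $47,450 excess over $226,500 is $1,898; credit = $2,800 − $1,898 = $902.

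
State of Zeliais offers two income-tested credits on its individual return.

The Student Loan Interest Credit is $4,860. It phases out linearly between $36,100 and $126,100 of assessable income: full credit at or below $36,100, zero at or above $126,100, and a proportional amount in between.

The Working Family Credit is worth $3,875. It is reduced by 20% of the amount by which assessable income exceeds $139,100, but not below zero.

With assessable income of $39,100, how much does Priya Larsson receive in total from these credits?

$8,573

Student Loan Interest Credit: $39,100 is $3,000 into a $90,000 phase-out range, leaving 87,000/90,000 of the credit: $4,860 × 87,000/90,000 = $4,698.
Working Family Credit: $39,100 is at or below the $139,100 threshold, so the full $3,875 applies.
Total: $4,698 + $3,875 = $8,573.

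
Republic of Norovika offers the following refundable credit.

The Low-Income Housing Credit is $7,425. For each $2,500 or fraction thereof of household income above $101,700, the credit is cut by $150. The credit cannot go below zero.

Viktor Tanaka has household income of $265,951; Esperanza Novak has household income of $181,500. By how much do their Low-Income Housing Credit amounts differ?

Viktor ($265,951): Low-Income Housing Credit: income exceeds $101,700 by $164,251 → 66 increments × $150 = $9,900 ≥ base, so the credit is $0.
Esperanza ($181,500): Low-Income Housing Credit: income exceeds $101,700 by $79,800, which is 32 full-or-partial $2,500 increments; reduction = 32 × $150 = $4,800, leaving $2,625.
Difference: |$0 − $2,625| = $2,625.

$2,625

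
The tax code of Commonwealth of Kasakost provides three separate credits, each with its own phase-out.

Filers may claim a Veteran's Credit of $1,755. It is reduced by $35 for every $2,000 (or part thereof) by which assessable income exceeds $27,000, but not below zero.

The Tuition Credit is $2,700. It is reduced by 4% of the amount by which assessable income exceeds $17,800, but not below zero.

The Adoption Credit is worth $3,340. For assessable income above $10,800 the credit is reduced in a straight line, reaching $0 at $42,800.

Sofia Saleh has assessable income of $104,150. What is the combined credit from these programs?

Veteran's Credit: income exceeds $27,000 by $77,150, which is 39 full-or-partial $2,000 increments; reduction = 39 × $35 = $1,365, leaving $390.
Tuition Credit: 4% of the $86,350 excess over $17,800 is $3,454 ≥ base, so the credit is $0.
Adoption Credit: $104,150 is at or above $42,800, so the credit is $0.
Total: $390 + $0 + $0 = $390.

$390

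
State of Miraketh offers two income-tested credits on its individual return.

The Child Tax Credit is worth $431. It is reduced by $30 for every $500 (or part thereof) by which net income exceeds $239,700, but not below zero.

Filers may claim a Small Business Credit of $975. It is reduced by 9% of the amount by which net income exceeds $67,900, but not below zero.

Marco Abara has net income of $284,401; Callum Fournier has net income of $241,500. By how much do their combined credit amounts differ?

Marco ($284,401): Child Tax Credit: income exceeds $239,700 by $44,701 → 90 increments × $30 = $2,700 ≥ base, so the credit is $0. Small Business Credit: 9% of the $216,501 excess over $67,900 is $19,485.09 ≥ base, so the credit is $0. total $0 + $0 = $0
Callum ($241,500): Child Tax Credit: income exceeds $239,700 by $1,800, which is 4 full-or-partial $500 increments; reduction = 4 × $30 = $120, leaving $311. Small Business Credit: 9% of the $173,600 excess over $67,900 is $15,624 ≥ base, so the credit is $0. total $311 + $0 = $311
Difference: |$0 − $311| = $311.

$311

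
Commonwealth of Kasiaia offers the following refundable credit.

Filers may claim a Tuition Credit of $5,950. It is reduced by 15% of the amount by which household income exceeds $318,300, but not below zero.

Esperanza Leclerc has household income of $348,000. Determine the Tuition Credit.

$1,495

Tuition Credit: 15% of the $29,700 excess over $318,300 is $4,455; credit = $5,950 − $4,455 = $1,495.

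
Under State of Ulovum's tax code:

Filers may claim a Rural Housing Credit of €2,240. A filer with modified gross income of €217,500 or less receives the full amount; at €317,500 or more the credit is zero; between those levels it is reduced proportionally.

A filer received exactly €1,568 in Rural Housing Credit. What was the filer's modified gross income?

€247,500

€1,568 is 1,568/2,240 of the full €2,240, so 672/2,240 of the €100,000 range has been used: income = €217,500 + €100,000 × 672/2,240 = €247,500.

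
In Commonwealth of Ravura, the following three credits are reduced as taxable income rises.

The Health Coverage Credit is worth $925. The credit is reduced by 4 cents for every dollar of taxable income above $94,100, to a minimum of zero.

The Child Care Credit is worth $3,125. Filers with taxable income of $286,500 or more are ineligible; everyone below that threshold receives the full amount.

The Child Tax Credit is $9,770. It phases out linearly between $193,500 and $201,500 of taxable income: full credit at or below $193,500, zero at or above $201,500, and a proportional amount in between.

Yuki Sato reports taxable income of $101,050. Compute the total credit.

Health Coverage Credit: 4% of the $6,950 excess over $94,100 is $278; credit = $925 − $278 = $647.
Child Care Credit: $101,050 is below the $286,500 cutoff, so the full $3,125 applies.
Child Tax Credit: $101,050 is at or below the $193,500 threshold, so the full $9,770 applies.
Total: $647 + $3,125 + $9,770 = $13,542.

$13,542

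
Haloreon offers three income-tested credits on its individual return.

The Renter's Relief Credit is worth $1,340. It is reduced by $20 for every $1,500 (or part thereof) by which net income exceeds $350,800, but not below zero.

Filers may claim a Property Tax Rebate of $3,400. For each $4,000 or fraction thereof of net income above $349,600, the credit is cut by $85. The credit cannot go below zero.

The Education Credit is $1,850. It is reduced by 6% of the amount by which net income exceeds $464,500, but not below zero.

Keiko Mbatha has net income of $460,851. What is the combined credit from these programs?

$2,870

Renter's Relief Credit: income exceeds $350,800 by $110,051 → 74 increments × $20 = $1,480 ≥ base, so the credit is $0.
Property Tax Rebate: income exceeds $349,600 by $111,251, which is 28 full-or-partial $4,000 increments; reduction = 28 × $85 = $2,380, leaving $1,020.
Education Credit: $460,851 is at or below the $464,500 threshold, so the full $1,850 applies.
Total: $0 + $1,020 + $1,850 = $2,870.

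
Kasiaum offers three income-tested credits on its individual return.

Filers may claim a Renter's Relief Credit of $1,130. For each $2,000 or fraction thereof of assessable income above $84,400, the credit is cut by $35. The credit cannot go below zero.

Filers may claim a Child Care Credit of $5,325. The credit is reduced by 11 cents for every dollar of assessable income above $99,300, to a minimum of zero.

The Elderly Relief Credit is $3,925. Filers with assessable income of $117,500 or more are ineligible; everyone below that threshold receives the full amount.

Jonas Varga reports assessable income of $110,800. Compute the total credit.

$8,625

Renter's Relief Credit: income exceeds $84,400 by $26,400, which is 14 full-or-partial $2,000 increments; reduction = 14 × $35 = $490, leaving $640.
Child Care Credit: 11% of the $11,500 excess over $99,300 is $1,265; credit = $5,325 − $1,265 = $4,060.
Elderly Relief Credit: $110,800 is below the $117,500 cutoff, so the full $3,925 applies.
Total: $640 + $4,060 + $3,925 = $8,625.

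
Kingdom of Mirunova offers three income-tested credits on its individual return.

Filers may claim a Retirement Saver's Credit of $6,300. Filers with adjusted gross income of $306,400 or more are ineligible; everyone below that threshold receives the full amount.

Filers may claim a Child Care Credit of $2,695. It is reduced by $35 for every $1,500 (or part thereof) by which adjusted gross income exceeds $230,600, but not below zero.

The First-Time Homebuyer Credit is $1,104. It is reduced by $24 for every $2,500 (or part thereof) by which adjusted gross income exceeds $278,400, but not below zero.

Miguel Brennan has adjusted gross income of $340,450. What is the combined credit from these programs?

Retirement Saver's Credit: $340,450 meets or exceeds the $306,400 cutoff, so the credit is $0.
Child Care Credit: income exceeds $230,600 by $109,850, which is 74 full-or-partial $1,500 increments; reduction = 74 × $35 = $2,590, leaving $105.
First-Time Homebuyer Credit: income exceeds $278,400 by $62,050, which is 25 full-or-partial $2,500 increments; reduction = 25 × $24 = $600, leaving $504.
Total: $0 + $105 + $504 = $609.

$609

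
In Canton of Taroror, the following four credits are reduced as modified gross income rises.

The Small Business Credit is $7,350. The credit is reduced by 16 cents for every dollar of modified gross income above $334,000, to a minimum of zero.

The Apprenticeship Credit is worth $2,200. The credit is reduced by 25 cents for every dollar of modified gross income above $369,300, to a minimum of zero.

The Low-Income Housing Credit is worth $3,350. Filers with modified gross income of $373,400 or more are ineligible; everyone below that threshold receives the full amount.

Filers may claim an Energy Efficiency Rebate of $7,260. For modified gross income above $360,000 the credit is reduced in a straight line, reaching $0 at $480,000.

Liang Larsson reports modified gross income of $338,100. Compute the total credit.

$19,504

Small Business Credit: 16% of the $4,100 excess over $334,000 is $656; credit = $7,350 − $656 = $6,694.
Apprenticeship Credit: $338,100 is at or below the $369,300 threshold, so the full $2,200 applies.
Low-Income Housing Credit: $338,100 is below the $373,400 cutoff, so the full $3,350 applies.
Energy Efficiency Rebate: $338,100 is at or below the $360,000 threshold, so the full $7,260 applies.
Total: $6,694 + $2,200 + $3,350 + $7,260 = $19,504.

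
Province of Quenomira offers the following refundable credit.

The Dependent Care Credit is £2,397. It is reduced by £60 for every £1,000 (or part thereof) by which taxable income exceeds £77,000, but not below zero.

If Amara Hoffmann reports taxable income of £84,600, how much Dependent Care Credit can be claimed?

Dependent Care Credit: income exceeds £77,000 by £7,600, which is 8 full-or-partial £1,000 increments; reduction = 8 × £60 = £480, leaving £1,917.

£1,917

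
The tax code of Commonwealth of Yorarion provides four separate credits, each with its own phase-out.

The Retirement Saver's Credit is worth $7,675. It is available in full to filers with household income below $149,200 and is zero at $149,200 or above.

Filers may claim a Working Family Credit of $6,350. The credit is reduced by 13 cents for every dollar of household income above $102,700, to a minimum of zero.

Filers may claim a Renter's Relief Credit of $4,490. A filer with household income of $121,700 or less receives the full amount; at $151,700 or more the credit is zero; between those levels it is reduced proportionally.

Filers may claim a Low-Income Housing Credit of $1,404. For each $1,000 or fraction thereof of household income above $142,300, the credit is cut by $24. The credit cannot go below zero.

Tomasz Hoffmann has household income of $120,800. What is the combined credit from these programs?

$17,566

Retirement Saver's Credit: $120,800 is below the $149,200 cutoff, so the full $7,675 applies.
Working Family Credit: 13% of the $18,100 excess over $102,700 is $2,353; credit = $6,350 − $2,353 = $3,997.
Renter's Relief Credit: $120,800 is at or below the $121,700 threshold, so the full $4,490 applies.
Low-Income Housing Credit: $120,800 is at or below the $142,300 threshold, so the full $1,404 applies.
Total: $7,675 + $3,997 + $4,490 + $1,404 = $17,566.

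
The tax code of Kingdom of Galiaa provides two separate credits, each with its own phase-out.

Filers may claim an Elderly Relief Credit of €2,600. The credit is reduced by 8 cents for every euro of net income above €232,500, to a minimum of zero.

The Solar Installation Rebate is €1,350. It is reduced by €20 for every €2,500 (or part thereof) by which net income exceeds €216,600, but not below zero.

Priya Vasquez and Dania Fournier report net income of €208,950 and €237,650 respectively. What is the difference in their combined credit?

Priya (€208,950): Elderly Relief Credit: €208,950 is at or below the €232,500 threshold, so the full €2,600 applies. Solar Installation Rebate: €208,950 is at or below the €216,600 threshold, so the full €1,350 applies. total €2,600 + €1,350 = €3,950
Dania (€237,650): Elderly Relief Credit: 8% of the €5,150 excess over €232,500 is €412; credit = €2,600 − €412 = €2,188. Solar Installation Rebate: income exceeds €216,600 by €21,050, which is 9 full-or-partial €2,500 increments; reduction = 9 × €20 = €180, leaving €1,170. total €2,188 + €1,170 = €3,358
Difference: |€3,950 − €3,358| = €592.

€592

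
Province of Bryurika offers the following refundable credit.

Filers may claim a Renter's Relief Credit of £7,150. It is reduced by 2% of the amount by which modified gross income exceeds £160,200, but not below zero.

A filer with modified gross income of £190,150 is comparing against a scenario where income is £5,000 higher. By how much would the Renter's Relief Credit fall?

£100

At £190,150 — 2% of the £29,950 excess over £160,200 is £599; credit = £7,150 − £599 = £6,551.
At £195,150 — 2% of the £34,950 excess over £160,200 is £699; credit = £7,150 − £699 = £6,451.
Lost: £6,551 − £6,451 = £100.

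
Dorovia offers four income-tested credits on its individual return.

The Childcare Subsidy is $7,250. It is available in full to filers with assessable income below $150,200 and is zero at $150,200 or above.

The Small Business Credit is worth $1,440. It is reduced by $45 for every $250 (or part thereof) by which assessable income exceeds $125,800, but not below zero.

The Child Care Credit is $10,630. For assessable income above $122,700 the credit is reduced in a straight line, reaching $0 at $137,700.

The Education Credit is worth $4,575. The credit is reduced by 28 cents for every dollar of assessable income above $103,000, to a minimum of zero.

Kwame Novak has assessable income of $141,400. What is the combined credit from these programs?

$7,250

Childcare Subsidy: $141,400 is below the $150,200 cutoff, so the full $7,250 applies.
Small Business Credit: income exceeds $125,800 by $15,600 → 63 increments × $45 = $2,835 ≥ base, so the credit is $0.
Child Care Credit: $141,400 is at or above $137,700, so the credit is $0.
Education Credit: 28% of the $38,400 excess over $103,000 is $10,752 ≥ base, so the credit is $0.
Total: $7,250 + $0 + $0 + $0 = $7,250.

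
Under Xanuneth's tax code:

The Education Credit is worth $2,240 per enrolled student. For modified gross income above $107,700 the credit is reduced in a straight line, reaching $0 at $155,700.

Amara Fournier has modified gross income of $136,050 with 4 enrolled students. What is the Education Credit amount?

$3,668

Education Credit: base = 4 × $2,240 = $8,960. $136,050 is $28,350 into a $48,000 phase-out range, leaving 19,650/48,000 of the credit: $8,960 × 19,650/48,000 = $3,668.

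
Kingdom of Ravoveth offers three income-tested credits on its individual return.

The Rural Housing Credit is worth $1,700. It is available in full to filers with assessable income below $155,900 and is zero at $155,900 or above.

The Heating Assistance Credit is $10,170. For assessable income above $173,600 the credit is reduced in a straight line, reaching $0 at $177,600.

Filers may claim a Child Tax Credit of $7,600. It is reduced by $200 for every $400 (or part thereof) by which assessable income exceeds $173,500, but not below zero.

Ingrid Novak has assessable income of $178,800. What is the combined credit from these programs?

Rural Housing Credit: $178,800 meets or exceeds the $155,900 cutoff, so the credit is $0.
Heating Assistance Credit: $178,800 is at or above $177,600, so the credit is $0.
Child Tax Credit: income exceeds $173,500 by $5,300, which is 14 full-or-partial $400 increments; reduction = 14 × $200 = $2,800, leaving $4,800.
Total: $0 + $0 + $4,800 = $4,800.

$4,800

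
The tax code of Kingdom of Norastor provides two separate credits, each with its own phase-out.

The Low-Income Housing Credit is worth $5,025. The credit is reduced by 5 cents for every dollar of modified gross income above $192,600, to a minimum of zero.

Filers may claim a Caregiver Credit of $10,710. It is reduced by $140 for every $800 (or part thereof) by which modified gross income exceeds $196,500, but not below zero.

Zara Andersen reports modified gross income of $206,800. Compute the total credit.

$13,205

Low-Income Housing Credit: 5% of the $14,200 excess over $192,600 is $710; credit = $5,025 − $710 = $4,315.
Caregiver Credit: income exceeds $196,500 by $10,300, which is 13 full-or-partial $800 increments; reduction = 13 × $140 = $1,820, leaving $8,890.
Total: $4,315 + $8,890 = $13,205.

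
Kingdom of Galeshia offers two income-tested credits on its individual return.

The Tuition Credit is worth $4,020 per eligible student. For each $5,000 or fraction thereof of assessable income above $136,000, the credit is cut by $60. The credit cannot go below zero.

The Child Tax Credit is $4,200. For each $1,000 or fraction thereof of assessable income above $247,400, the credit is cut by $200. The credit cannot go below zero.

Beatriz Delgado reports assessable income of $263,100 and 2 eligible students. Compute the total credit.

Tuition Credit: base = 2 × $4,020 = $8,040. income exceeds $136,000 by $127,100, which is 26 full-or-partial $5,000 increments; reduction = 26 × $60 = $1,560, leaving $6,480.
Child Tax Credit: income exceeds $247,400 by $15,700, which is 16 full-or-partial $1,000 increments; reduction = 16 × $200 = $3,200, leaving $1,000.
Total: $6,480 + $1,000 = $7,480.

$7,480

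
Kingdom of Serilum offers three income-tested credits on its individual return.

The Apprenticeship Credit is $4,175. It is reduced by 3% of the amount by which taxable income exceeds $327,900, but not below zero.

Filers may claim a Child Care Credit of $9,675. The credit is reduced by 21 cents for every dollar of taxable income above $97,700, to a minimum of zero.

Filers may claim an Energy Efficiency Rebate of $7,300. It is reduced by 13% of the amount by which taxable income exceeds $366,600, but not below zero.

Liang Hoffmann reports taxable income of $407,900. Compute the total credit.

Apprenticeship Credit: 3% of the $80,000 excess over $327,900 is $2,400; credit = $4,175 − $2,400 = $1,775.
Child Care Credit: 21% of the $310,200 excess over $97,700 is $65,142 ≥ base, so the credit is $0.
Energy Efficiency Rebate: 13% of the $41,300 excess over $366,600 is $5,369; credit = $7,300 − $5,369 = $1,931.
Total: $1,775 + $0 + $1,931 = $3,706.

$3,706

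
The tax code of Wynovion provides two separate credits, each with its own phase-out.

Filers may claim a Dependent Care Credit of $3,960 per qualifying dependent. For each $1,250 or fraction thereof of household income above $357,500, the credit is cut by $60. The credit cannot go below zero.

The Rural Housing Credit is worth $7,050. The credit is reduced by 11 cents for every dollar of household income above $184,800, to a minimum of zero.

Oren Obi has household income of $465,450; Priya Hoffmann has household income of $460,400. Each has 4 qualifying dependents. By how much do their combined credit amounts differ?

Oren ($465,450): Dependent Care Credit: base = 4 × $3,960 = $15,840. income exceeds $357,500 by $107,950, which is 87 full-or-partial $1,250 increments; reduction = 87 × $60 = $5,220, leaving $10,620. Rural Housing Credit: 11% of the $280,650 excess over $184,800 is $30,871.50 ≥ base, so the credit is $0. total $10,620 + $0 = $10,620
Priya ($460,400): Dependent Care Credit: base = 4 × $3,960 = $15,840. income exceeds $357,500 by $102,900, which is 83 full-or-partial $1,250 increments; reduction = 83 × $60 = $4,980, leaving $10,860. Rural Housing Credit: 11% of the $275,600 excess over $184,800 is $30,316 ≥ base, so the credit is $0. total $10,860 + $0 = $10,860
Difference: |$10,620 − $10,860| = $240.

$240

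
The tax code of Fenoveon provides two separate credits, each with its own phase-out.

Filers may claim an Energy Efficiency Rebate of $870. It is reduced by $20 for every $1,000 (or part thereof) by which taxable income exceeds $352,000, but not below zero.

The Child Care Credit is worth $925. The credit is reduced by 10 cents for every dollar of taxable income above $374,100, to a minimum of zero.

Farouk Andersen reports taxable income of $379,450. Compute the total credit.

$700

Energy Efficiency Rebate: income exceeds $352,000 by $27,450, which is 28 full-or-partial $1,000 increments; reduction = 28 × $20 = $560, leaving $310.
Child Care Credit: 10% of the $5,350 excess over $374,100 is $535; credit = $925 − $535 = $390.
Total: $310 + $390 = $700.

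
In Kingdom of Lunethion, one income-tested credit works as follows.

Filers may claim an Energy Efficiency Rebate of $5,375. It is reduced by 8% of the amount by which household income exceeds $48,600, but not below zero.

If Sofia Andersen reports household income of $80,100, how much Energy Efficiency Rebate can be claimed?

Energy Efficiency Rebate: 8% of the $31,500 excess over $48,600 is $2,520; credit = $5,375 − $2,520 = $2,855.

$2,855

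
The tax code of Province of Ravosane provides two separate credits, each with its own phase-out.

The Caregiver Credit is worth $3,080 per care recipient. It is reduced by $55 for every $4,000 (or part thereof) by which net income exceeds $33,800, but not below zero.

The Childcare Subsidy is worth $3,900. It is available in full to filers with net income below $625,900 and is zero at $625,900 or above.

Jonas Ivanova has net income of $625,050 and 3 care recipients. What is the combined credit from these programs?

$5,000

Caregiver Credit: base = 3 × $3,080 = $9,240. income exceeds $33,800 by $591,250, which is 148 full-or-partial $4,000 increments; reduction = 148 × $55 = $8,140, leaving $1,100.
Childcare Subsidy: $625,050 is below the $625,900 cutoff, so the full $3,900 applies.
Total: $1,100 + $3,900 = $5,000.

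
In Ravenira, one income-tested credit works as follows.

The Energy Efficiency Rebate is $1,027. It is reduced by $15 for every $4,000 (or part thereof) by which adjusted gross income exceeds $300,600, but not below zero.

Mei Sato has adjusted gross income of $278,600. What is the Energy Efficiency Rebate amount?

$1,027

Energy Efficiency Rebate: $278,600 is at or below the $300,600 threshold, so the full $1,027 applies.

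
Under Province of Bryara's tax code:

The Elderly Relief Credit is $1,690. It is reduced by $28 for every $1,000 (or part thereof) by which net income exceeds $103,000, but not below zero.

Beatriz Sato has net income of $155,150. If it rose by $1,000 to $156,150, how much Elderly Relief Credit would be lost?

$28

At $155,150 — income exceeds $103,000 by $52,150, which is 53 full-or-partial $1,000 increments; reduction = 53 × $28 = $1,484, leaving $206.
At $156,150 — income exceeds $103,000 by $53,150, which is 54 full-or-partial $1,000 increments; reduction = 54 × $28 = $1,512, leaving $178.
Lost: $206 − $178 = $28.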